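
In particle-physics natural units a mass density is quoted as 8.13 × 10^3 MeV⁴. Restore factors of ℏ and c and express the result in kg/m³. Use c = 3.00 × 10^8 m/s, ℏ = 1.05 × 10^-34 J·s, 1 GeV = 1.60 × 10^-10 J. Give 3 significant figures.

Mass density is [E]/(c²[L]³) = [E]⁴/(ℏ³c⁵).
1 GeV⁴ → 1/(ℏ³c⁵) × (1 GeV in J)⁴ = 2.33 × 10^20 kg/m³.
Convert the energy scale: 8.13 × 10^3 MeV⁴ = 8.13 × 10^-9 GeV⁴.
Result: 8.13 × 10^-9 × 2.33 × 10^20 = 1.89 × 10^12 kg/m³.

1.89 × 10^12 kg/m³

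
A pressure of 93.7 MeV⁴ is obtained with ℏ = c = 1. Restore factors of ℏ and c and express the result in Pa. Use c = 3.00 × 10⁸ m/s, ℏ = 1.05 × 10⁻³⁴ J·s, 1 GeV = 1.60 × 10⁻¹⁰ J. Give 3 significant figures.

1.96 × 10²⁷ Pa

Pressure is [E]/[L]³ = [E]⁴/(ℏc)³.
1 GeV⁴ → 1/(ℏc)³ × (1 GeV in J)⁴ = 2.10 × 10³⁷ Pa.
Convert the energy scale: 93.7 MeV⁴ = 9.37 × 10⁻¹¹ GeV⁴.
Result: 9.37 × 10⁻¹¹ × 2.10 × 10³⁷ = 1.96 × 10²⁷ Pa.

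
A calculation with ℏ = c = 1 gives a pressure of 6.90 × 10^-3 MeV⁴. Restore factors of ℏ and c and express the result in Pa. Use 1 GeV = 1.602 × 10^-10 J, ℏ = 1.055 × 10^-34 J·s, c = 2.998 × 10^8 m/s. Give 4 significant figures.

Pressure is [E]/[L]³ = [E]⁴/(ℏc)³.
1 GeV⁴ → 1/(ℏc)³ × (1 GeV in J)⁴ = 2.082 × 10^37 Pa.
Convert the energy scale: 6.90 × 10^-3 MeV⁴ = 6.90 × 10^-15 GeV⁴.
Result: 6.90 × 10^-15 × 2.082 × 10^37 = 1.436 × 10^23 Pa.

1.436 × 10^23 Pa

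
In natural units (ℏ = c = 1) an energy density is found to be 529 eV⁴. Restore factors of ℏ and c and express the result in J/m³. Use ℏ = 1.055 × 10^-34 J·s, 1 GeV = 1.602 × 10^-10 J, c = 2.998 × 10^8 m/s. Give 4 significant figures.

1.101 × 10^4 J/m³

[E]/[L]³ = [E]⁴/(ℏc)³; restore (ℏc)⁻³.
1 GeV⁴ → 1/(ℏc)³ × (1 GeV in J)⁴ = 2.082 × 10^37 J/m³.
Convert the energy scale: 529 eV⁴ = 5.29 × 10^-34 GeV⁴.
Result: 5.29 × 10^-34 × 2.082 × 10^37 = 1.101 × 10^4 J/m³.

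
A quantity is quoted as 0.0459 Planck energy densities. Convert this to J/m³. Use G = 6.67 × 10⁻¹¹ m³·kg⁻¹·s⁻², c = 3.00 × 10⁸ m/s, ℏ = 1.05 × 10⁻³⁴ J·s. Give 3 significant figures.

2.15 × 10¹¹² J/m³

One Planck energy density: u_P = c⁷/(ℏG²) = 4.68 × 10¹¹³ J/m³.
0.0459 × 4.68 × 10¹¹³ J/m³ = 2.15 × 10¹¹² J/m³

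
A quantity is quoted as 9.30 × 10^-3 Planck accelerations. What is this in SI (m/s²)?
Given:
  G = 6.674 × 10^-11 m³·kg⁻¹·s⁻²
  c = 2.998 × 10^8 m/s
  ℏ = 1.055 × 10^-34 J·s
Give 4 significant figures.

One Planck acceleration: a_P = √(c⁷/(ℏG)) = 5.560 × 10^51 m/s².
9.30 × 10^-3 × 5.560 × 10^51 m/s² = 5.171 × 10^49 m/s²

5.171 × 10^49 m/s²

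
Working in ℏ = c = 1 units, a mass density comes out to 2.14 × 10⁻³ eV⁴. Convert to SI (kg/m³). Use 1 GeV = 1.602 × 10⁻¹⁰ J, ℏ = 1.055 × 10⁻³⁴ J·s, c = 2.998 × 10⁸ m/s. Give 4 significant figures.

Mass density is [E]/(c²[L]³) = [E]⁴/(ℏ³c⁵).
1 GeV⁴ → 1/(ℏ³c⁵) × (1 GeV in J)⁴ = 2.316 × 10²⁰ kg/m³.
Convert the energy scale: 2.14 × 10⁻³ eV⁴ = 2.14 × 10⁻³⁹ GeV⁴.
Result: 2.14 × 10⁻³⁹ × 2.316 × 10²⁰ = 4.956 × 10⁻¹⁹ kg/m³.

4.956 × 10⁻¹⁹ kg/m³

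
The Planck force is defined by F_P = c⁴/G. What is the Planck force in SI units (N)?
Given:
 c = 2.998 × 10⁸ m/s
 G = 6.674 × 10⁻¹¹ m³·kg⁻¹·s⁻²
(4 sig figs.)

1.210 × 10⁴⁴ N

F_P = c⁴/G
  = 8.078 × 10³³ / 6.674 × 10⁻¹¹
  = 1.210 × 10⁴⁴ N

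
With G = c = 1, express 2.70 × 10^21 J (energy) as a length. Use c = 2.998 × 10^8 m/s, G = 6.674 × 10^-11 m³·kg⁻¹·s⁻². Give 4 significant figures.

Energy → length via G/c⁴.
2.70 × 10^21 J × (G/c⁴) = 2.231 × 10^-23 m

2.231 × 10^-23 m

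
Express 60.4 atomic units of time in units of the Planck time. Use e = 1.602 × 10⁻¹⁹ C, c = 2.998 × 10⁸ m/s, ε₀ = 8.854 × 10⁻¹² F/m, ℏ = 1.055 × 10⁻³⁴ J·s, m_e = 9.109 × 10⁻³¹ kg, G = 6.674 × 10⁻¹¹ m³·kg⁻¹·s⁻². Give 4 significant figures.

2.714 × 10²⁸

atomic unit of time: τ_au = (4πε₀)²ℏ³/(m_e e⁴) = 2.423 × 10⁻¹⁷ s
Planck time: t_P = √(ℏG/c⁵) = 5.392 × 10⁻⁴⁴ s
60.4 × 2.423 × 10⁻¹⁷ / 5.392 × 10⁻⁴⁴ = 2.714 × 10²⁸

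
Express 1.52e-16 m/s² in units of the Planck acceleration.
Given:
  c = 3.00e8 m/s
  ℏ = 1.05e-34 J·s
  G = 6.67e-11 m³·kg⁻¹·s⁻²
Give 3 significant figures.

Planck acceleration: a_P = √(c⁷/(ℏG)) = 5.59e51 m/s².
1.52e-16 / 5.59e51 = 2.72e-68

2.72e-68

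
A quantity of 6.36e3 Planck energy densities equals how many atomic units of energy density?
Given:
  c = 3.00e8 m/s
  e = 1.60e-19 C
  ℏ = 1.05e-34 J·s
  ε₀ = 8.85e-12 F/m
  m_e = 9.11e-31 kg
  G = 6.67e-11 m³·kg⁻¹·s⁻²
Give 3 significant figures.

9.88e103

Planck energy density: u_P = c⁷/(ℏG²) = 4.68e113 J/m³
atomic unit of energy density: u_au = E_h/a₀³ = m_e⁴e¹⁰/((4πε₀)⁵ℏ⁸) = 3.01e13 J/m³
6.36e3 × 4.68e113 / 3.01e13 = 9.88e103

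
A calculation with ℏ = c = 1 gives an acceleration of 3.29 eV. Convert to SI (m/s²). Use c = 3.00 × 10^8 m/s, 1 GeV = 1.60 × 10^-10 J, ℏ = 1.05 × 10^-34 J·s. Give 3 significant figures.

1.50 × 10^24 m/s²

Acceleration is [L]/[T]² = c·[E]/ℏ.
1 GeV → c/ℏ × (1 GeV in J) = 4.57 × 10^32 m/s².
Convert the energy scale: 3.29 eV = 3.29 × 10^-9 GeV.
Result: 3.29 × 10^-9 × 4.57 × 10^32 = 1.50 × 10^24 m/s².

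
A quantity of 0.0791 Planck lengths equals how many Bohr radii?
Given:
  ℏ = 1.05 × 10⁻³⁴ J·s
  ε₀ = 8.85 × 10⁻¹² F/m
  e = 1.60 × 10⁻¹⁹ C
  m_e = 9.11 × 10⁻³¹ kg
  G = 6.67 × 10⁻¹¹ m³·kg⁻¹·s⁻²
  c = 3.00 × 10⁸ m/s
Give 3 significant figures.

2.42 × 10⁻²⁶

Planck length: ℓ_P = √(ℏG/c³) = 1.61 × 10⁻³⁵ m
Bohr radius: a₀ = 4πε₀ℏ²/(m_e e²) = 5.26 × 10⁻¹¹ m
0.0791 × 1.61 × 10⁻³⁵ / 5.26 × 10⁻¹¹ = 2.42 × 10⁻²⁶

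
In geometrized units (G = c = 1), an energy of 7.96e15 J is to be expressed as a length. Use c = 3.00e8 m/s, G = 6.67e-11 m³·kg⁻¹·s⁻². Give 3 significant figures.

Energy → length via G/c⁴.
7.96e15 J × (G/c⁴) = 6.55e-29 m

6.55e-29 m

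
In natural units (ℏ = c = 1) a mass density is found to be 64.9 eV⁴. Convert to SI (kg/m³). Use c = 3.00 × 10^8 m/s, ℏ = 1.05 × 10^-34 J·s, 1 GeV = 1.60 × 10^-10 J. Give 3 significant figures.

1.51 × 10^-14 kg/m³

Mass density is [E]/(c²[L]³) = [E]⁴/(ℏ³c⁵).
1 GeV⁴ → 1/(ℏ³c⁵) × (1 GeV in J)⁴ = 2.33 × 10^20 kg/m³.
Convert the energy scale: 64.9 eV⁴ = 6.49 × 10^-35 GeV⁴.
Result: 6.49 × 10^-35 × 2.33 × 10^20 = 1.51 × 10^-14 kg/m³.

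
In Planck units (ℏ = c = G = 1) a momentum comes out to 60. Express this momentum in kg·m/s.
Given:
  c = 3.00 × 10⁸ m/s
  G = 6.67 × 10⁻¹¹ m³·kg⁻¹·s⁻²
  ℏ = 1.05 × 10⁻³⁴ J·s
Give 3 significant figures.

391 kg·m/s

One Planck momentum: p_P = √(ℏc³/G) = 6.52 kg·m/s.
60 × 6.52 kg·m/s = 391 kg·m/s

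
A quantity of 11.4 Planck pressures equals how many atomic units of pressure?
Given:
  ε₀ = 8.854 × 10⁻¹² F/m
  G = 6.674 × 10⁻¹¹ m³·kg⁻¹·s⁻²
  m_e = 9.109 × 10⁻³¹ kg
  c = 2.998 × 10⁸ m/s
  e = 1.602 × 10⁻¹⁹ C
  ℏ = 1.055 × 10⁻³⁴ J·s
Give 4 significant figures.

Planck pressure: p_P = c⁷/(ℏG²) = 4.632 × 10¹¹³ Pa
atomic unit of pressure: P_au = E_h/a₀³ = m_e⁴e¹⁰/((4πε₀)⁵ℏ⁸) = 2.929 × 10¹³ Pa
11.4 × 4.632 × 10¹¹³ / 2.929 × 10¹³ = 1.803 × 10¹⁰¹

1.803 × 10¹⁰¹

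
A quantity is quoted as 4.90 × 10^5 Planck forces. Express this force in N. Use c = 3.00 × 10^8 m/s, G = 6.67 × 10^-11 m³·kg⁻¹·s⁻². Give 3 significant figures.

5.95 × 10^49 N

One Planck force: F_P = c⁴/G = 1.21 × 10^44 N.
4.90 × 10^5 × 1.21 × 10^44 N = 5.95 × 10^49 N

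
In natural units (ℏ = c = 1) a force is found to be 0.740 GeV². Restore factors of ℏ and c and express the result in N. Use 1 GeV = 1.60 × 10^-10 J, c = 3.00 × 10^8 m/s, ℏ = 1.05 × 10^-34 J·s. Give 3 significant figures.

6.01 × 10^5 N

Force is [E]/[L] = [E]²/(ℏc); restore (ℏc)⁻¹.
1 GeV² → 1/(ℏc) × (1 GeV in J)² = 8.13 × 10^5 N.
Result: 0.740 × 8.13 × 10^5 = 6.01 × 10^5 N.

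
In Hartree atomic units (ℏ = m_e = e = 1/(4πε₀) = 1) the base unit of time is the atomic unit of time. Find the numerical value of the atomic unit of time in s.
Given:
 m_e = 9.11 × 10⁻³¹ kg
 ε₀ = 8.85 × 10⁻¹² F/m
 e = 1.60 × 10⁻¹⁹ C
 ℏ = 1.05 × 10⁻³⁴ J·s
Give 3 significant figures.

τ_au = (4πε₀)²ℏ³/(m_e e⁴)
E_h = 4.38 × 10⁻¹⁸ J
ℏ/E_h = 2.40 × 10⁻¹⁷ s

2.40 × 10⁻¹⁷ s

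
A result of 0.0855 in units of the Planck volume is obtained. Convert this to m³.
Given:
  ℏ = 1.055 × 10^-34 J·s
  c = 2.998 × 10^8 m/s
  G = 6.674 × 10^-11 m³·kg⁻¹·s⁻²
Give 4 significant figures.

One Planck volume: V_P = (ℏG/c³)^(3/2) = 4.224 × 10^-105 m³.
0.0855 × 4.224 × 10^-105 m³ = 3.611 × 10^-106 m³

3.611 × 10^-106 m³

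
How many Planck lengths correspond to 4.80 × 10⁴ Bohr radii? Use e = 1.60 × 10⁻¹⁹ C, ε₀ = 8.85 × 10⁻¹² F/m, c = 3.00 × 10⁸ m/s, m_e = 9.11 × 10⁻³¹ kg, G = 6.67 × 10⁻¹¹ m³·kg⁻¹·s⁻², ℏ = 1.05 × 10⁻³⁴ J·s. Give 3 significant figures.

Bohr radius: a₀ = 4πε₀ℏ²/(m_e e²) = 5.26 × 10⁻¹¹ m
Planck length: ℓ_P = √(ℏG/c³) = 1.61 × 10⁻³⁵ m
4.80 × 10⁴ × 5.26 × 10⁻¹¹ / 1.61 × 10⁻³⁵ = 1.57 × 10²⁹

1.57 × 10²⁹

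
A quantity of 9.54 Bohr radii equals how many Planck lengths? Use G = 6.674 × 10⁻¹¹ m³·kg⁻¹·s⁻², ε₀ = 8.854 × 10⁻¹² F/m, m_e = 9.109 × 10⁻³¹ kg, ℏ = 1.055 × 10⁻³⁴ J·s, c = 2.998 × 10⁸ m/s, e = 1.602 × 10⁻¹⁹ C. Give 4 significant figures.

3.126 × 10²⁵

Bohr radius: a₀ = 4πε₀ℏ²/(m_e e²) = 5.297 × 10⁻¹¹ m
Planck length: ℓ_P = √(ℏG/c³) = 1.616 × 10⁻³⁵ m
9.54 × 5.297 × 10⁻¹¹ / 1.616 × 10⁻³⁵ = 3.126 × 10²⁵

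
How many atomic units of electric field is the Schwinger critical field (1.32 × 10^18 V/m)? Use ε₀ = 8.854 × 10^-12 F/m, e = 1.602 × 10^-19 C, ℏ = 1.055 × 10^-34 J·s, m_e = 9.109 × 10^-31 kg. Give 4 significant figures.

atomic unit of electric field: E_au = E_h/(e a₀) = m_e²e⁵/((4πε₀)³ℏ⁴) = 5.131 × 10^11 V/m.
1.32 × 10^18 / 5.131 × 10^11 = 2.573 × 10^6

2.573 × 10^6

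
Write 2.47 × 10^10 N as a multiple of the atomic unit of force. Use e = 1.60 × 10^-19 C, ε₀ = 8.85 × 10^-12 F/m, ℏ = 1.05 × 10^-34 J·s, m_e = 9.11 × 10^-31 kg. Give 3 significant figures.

2.97 × 10^17

atomic unit of force: F_au = E_h/a₀ = m_e²e⁶/((4πε₀)³ℏ⁴) = 8.33 × 10^-8 N.
2.47 × 10^10 / 8.33 × 10^-8 = 2.97 × 10^17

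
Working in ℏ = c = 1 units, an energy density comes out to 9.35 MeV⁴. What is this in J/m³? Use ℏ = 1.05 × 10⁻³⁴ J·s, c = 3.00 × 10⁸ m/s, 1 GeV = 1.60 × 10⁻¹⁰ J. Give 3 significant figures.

1.96 × 10²⁶ J/m³

[E]/[L]³ = [E]⁴/(ℏc)³; restore (ℏc)⁻³.
1 GeV⁴ → 1/(ℏc)³ × (1 GeV in J)⁴ = 2.10 × 10³⁷ J/m³.
Convert the energy scale: 9.35 MeV⁴ = 9.35 × 10⁻¹² GeV⁴.
Result: 9.35 × 10⁻¹² × 2.10 × 10³⁷ = 1.96 × 10²⁶ J/m³.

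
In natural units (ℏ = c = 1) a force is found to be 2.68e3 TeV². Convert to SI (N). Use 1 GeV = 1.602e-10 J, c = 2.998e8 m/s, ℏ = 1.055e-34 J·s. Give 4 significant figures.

2.175e15 N

Force is [E]/[L] = [E]²/(ℏc); restore (ℏc)⁻¹.
1 GeV² → 1/(ℏc) × (1 GeV in J)² = 8.114e5 N.
Convert the energy scale: 2.68e3 TeV² = 2.68e9 GeV².
Result: 2.68e9 × 8.114e5 = 2.175e15 N.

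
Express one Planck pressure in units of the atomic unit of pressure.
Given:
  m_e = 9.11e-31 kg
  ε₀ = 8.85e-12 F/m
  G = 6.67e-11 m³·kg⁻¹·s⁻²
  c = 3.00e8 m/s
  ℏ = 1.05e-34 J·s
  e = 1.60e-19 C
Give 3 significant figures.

1.55e100

Planck pressure: p_P = c⁷/(ℏG²) = 4.68e113 Pa
atomic unit of pressure: P_au = E_h/a₀³ = m_e⁴e¹⁰/((4πε₀)⁵ℏ⁸) = 3.01e13 Pa
ratio = 4.68e113 / 3.01e13 = 1.55e100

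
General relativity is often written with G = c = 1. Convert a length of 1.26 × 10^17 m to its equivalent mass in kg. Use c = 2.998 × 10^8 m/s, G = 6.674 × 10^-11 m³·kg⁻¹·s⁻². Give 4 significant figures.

Length → mass via c²/G.
1.26 × 10^17 m × (c²/G) = 1.697 × 10^44 kg

1.697 × 10^44 kg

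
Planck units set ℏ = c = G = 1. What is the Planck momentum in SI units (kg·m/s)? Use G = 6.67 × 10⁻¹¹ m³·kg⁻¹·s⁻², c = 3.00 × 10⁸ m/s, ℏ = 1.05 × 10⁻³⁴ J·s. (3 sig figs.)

6.52 kg·m/s

From ℏ = c = G = 1 the momentum scale is p_P = √(ℏc³/G).
  = √(42.5)
  = 6.52 kg·m/s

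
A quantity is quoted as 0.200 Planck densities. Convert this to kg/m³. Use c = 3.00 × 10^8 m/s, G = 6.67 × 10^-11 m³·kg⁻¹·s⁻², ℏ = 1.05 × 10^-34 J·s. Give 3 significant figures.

1.04 × 10^96 kg/m³

One Planck density: ρ_P = c⁵/(ℏG²) = 5.20 × 10^96 kg/m³.
0.200 × 5.20 × 10^96 kg/m³ = 1.04 × 10^96 kg/m³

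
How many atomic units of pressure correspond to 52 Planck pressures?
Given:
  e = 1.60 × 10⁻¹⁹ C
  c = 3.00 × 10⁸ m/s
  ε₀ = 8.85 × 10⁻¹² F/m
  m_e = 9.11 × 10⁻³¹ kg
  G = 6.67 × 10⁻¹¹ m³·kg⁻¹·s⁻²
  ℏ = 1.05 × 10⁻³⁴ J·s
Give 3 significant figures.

8.08 × 10¹⁰¹

Planck pressure: p_P = c⁷/(ℏG²) = 4.68 × 10¹¹³ Pa
atomic unit of pressure: P_au = E_h/a₀³ = m_e⁴e¹⁰/((4πε₀)⁵ℏ⁸) = 3.01 × 10¹³ Pa
52 × 4.68 × 10¹¹³ / 3.01 × 10¹³ = 8.08 × 10¹⁰¹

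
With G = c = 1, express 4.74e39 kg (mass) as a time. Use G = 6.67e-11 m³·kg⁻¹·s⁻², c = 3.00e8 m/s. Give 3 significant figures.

Mass → time via G/c³.
4.74e39 kg × (G/c³) = 1.17e4 s

1.17e4 s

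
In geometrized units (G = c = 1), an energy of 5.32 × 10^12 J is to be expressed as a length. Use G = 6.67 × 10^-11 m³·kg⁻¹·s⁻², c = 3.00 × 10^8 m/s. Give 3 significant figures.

4.38 × 10^-32 m

Energy → length via G/c⁴.
5.32 × 10^12 J × (G/c⁴) = 4.38 × 10^-32 m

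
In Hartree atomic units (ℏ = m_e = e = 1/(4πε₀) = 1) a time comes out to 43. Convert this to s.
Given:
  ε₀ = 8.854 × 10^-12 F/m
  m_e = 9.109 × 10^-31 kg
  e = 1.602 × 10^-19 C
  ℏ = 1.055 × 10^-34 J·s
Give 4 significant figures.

One atomic unit of time: τ_au = (4πε₀)²ℏ³/(m_e e⁴) = 2.423 × 10^-17 s.
43 × 2.423 × 10^-17 s = 1.042 × 10^-15 s

1.042 × 10^-15 s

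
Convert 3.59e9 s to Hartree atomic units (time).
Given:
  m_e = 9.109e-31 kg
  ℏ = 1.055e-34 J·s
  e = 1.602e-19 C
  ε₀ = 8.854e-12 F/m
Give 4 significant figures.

atomic unit of time: τ_au = (4πε₀)²ℏ³/(m_e e⁴) = 2.423e-17 s.
3.59e9 / 2.423e-17 = 1.482e26

1.482e26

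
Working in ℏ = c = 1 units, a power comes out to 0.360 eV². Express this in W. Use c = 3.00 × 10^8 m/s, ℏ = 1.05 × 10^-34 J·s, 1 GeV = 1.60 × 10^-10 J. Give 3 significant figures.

8.78 × 10^-5 W

Power is [E]/[T] = [E]²/ℏ.
1 GeV² → 1/ℏ × (1 GeV in J)² = 2.44 × 10^14 W.
Convert the energy scale: 0.360 eV² = 3.60 × 10^-19 GeV².
Result: 3.60 × 10^-19 × 2.44 × 10^14 = 8.78 × 10^-5 W.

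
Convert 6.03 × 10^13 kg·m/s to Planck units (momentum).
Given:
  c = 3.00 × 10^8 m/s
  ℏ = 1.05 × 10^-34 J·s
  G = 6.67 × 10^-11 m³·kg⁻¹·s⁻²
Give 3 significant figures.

9.25 × 10^12

Planck momentum: p_P = √(ℏc³/G) = 6.52 kg·m/s.
6.03 × 10^13 / 6.52 = 9.25 × 10^12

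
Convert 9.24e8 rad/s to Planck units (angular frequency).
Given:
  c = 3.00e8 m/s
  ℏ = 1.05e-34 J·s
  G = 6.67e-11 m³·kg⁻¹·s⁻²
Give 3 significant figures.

4.96e-35

Planck angular frequency: ω_P = √(c⁵/(ℏG)) = 1.86e43 rad/s.
9.24e8 / 1.86e43 = 4.96e-35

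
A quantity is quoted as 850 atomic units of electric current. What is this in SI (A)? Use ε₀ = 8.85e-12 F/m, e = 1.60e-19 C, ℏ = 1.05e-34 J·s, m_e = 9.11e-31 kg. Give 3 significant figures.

5.67 A

One atomic unit of electric current: I_au = e E_h/ℏ = m_e e⁵/((4πε₀)²ℏ³) = 6.67e-3 A.
850 × 6.67e-3 A = 5.67 A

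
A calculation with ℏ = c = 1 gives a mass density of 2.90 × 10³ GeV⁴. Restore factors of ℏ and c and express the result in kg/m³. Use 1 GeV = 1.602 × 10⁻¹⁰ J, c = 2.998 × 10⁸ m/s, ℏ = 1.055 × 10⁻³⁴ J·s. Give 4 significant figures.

6.716 × 10²³ kg/m³

Mass density is [E]/(c²[L]³) = [E]⁴/(ℏ³c⁵).
1 GeV⁴ → 1/(ℏ³c⁵) × (1 GeV in J)⁴ = 2.316 × 10²⁰ kg/m³.
Result: 2.90 × 10³ × 2.316 × 10²⁰ = 6.716 × 10²³ kg/m³.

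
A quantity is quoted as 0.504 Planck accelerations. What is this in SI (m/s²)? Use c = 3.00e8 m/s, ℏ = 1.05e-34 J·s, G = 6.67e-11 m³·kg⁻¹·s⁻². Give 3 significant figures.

2.82e51 m/s²

One Planck acceleration: a_P = √(c⁷/(ℏG)) = 5.59e51 m/s².
0.504 × 5.59e51 m/s² = 2.82e51 m/s²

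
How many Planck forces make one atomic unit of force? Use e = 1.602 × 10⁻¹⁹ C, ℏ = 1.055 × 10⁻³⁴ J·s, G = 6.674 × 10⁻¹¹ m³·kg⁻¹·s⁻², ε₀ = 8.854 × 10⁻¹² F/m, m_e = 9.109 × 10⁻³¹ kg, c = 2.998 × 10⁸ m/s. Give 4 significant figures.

6.791 × 10⁻⁵²

atomic unit of force: F_au = E_h/a₀ = m_e²e⁶/((4πε₀)³ℏ⁴) = 8.220 × 10⁻⁸ N
Planck force: F_P = c⁴/G = 1.210 × 10⁴⁴ N
ratio = 8.220 × 10⁻⁸ / 1.210 × 10⁴⁴ = 6.791 × 10⁻⁵²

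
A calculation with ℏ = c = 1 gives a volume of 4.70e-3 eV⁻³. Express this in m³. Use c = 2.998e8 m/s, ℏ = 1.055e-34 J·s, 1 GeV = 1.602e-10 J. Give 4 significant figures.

3.617e-23 m³

Volume is [L]³ = [E]⁻³·(ℏc)³.
1 GeV⁻³ → (ℏc)³ × (1 GeV in J)⁻³ = 7.696e-48 m³.
Convert the energy scale: 4.70e-3 eV⁻³ = 4.70e24 GeV⁻³.
Result: 4.70e24 × 7.696e-48 = 3.617e-23 m³.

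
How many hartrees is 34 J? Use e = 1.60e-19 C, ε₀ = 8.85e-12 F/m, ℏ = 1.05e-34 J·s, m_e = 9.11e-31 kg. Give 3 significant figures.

hartree: E_h = m_e e⁴/(4πε₀ℏ)² = 4.38e-18 J.
34 / 4.38e-18 = 7.77e18

7.77e18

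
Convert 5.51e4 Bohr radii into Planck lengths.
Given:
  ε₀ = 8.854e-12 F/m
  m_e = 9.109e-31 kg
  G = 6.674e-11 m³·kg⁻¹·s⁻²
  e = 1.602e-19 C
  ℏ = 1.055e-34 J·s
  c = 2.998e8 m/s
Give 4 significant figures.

Bohr radius: a₀ = 4πε₀ℏ²/(m_e e²) = 5.297e-11 m
Planck length: ℓ_P = √(ℏG/c³) = 1.616e-35 m
5.51e4 × 5.297e-11 / 1.616e-35 = 1.806e29

1.806e29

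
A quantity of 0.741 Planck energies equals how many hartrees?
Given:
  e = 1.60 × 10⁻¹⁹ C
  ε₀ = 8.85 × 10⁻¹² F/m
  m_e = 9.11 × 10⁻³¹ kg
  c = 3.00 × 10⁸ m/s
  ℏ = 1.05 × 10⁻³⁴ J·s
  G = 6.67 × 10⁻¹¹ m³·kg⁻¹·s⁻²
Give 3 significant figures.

Planck energy: E_P = √(ℏc⁵/G) = 1.96 × 10⁹ J
hartree: E_h = m_e e⁴/(4πε₀ℏ)² = 4.38 × 10⁻¹⁸ J
0.741 × 1.96 × 10⁹ / 4.38 × 10⁻¹⁸ = 3.31 × 10²⁶

3.31 × 10²⁶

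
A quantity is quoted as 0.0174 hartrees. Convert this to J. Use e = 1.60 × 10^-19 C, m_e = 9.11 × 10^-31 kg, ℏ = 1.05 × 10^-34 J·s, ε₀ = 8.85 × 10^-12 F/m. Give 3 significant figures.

One hartree: E_h = m_e e⁴/(4πε₀ℏ)² = 4.38 × 10^-18 J.
0.0174 × 4.38 × 10^-18 J = 7.62 × 10^-20 J

7.62 × 10^-20 J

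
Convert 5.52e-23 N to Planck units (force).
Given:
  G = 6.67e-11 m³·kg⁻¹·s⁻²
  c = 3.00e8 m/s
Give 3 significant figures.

Planck force: F_P = c⁴/G = 1.21e44 N.
5.52e-23 / 1.21e44 = 4.55e-67

4.55e-67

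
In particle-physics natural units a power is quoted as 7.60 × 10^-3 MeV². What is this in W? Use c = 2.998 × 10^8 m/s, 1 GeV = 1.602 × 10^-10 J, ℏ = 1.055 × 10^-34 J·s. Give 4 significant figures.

1.849 × 10^6 W

Power is [E]/[T] = [E]²/ℏ.
1 GeV² → 1/ℏ × (1 GeV in J)² = 2.433 × 10^14 W.
Convert the energy scale: 7.60 × 10^-3 MeV² = 7.60 × 10^-9 GeV².
Result: 7.60 × 10^-9 × 2.433 × 10^14 = 1.849 × 10^6 W.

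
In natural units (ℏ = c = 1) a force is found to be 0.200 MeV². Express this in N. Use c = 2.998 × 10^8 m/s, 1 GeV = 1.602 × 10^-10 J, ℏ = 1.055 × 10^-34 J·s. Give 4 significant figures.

0.1623 N

Force is [E]/[L] = [E]²/(ℏc); restore (ℏc)⁻¹.
1 GeV² → 1/(ℏc) × (1 GeV in J)² = 8.114 × 10^5 N.
Convert the energy scale: 0.200 MeV² = 2.00 × 10^-7 GeV².
Result: 2.00 × 10^-7 × 8.114 × 10^5 = 0.1623 N.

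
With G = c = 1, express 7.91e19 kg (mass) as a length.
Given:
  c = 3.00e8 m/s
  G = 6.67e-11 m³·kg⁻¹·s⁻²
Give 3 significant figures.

5.86e-8 m

In G = c = 1 units mass has dimensions of length; the conversion factor is G/c².
7.91e19 kg × (G/c²) = 5.86e-8 m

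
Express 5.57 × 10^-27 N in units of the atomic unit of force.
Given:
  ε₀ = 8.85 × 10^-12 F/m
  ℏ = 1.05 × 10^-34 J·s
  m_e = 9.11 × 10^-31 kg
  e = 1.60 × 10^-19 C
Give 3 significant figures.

6.69 × 10^-20

atomic unit of force: F_au = E_h/a₀ = m_e²e⁶/((4πε₀)³ℏ⁴) = 8.33 × 10^-8 N.
5.57 × 10^-27 / 8.33 × 10^-8 = 6.69 × 10^-20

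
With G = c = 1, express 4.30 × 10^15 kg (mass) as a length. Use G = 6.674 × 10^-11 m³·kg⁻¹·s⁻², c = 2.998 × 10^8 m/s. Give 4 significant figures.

3.193 × 10^-12 m

In G = c = 1 units mass has dimensions of length; the conversion factor is G/c².
4.30 × 10^15 kg × (G/c²) = 3.193 × 10^-12 m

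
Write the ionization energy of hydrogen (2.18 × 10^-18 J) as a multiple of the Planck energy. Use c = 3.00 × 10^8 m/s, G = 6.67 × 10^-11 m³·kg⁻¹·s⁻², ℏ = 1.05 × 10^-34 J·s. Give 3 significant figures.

1.11 × 10^-27

Planck energy: E_P = √(ℏc⁵/G) = 1.96 × 10^9 J.
2.18 × 10^-18 / 1.96 × 10^9 = 1.11 × 10^-27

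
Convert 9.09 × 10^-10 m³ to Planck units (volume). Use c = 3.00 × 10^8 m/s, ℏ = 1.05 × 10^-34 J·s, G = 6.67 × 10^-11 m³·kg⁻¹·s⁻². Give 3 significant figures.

Planck volume: V_P = (ℏG/c³)^(3/2) = 4.18 × 10^-105 m³.
9.09 × 10^-10 / 4.18 × 10^-105 = 2.18 × 10^95

2.18 × 10^95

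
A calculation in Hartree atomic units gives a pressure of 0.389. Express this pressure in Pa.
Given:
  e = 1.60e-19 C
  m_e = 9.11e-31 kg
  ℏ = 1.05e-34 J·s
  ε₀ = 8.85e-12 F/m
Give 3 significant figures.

1.17e13 Pa

One atomic unit of pressure: P_au = E_h/a₀³ = m_e⁴e¹⁰/((4πε₀)⁵ℏ⁸) = 3.01e13 Pa.
0.389 × 3.01e13 Pa = 1.17e13 Pa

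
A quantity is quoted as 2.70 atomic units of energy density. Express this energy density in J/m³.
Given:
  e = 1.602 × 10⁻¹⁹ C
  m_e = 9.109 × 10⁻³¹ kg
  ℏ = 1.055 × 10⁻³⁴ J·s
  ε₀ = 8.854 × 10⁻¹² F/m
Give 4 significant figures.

One atomic unit of energy density: u_au = E_h/a₀³ = m_e⁴e¹⁰/((4πε₀)⁵ℏ⁸) = 2.929 × 10¹³ J/m³.
2.70 × 2.929 × 10¹³ J/m³ = 7.909 × 10¹³ J/m³

7.909 × 10¹³ J/m³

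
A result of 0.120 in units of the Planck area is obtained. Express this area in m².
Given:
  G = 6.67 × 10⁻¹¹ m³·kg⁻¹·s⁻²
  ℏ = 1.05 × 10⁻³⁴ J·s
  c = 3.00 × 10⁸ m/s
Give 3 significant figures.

3.11 × 10⁻⁷¹ m²

One Planck area: A_P = ℏG/c³ = 2.59 × 10⁻⁷⁰ m².
0.120 × 2.59 × 10⁻⁷⁰ m² = 3.11 × 10⁻⁷¹ m²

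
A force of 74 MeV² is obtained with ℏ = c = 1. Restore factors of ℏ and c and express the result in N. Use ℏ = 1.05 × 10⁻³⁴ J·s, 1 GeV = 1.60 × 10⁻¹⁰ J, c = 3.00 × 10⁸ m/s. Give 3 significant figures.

60.1 N

Force is [E]/[L] = [E]²/(ℏc); restore (ℏc)⁻¹.
1 GeV² → 1/(ℏc) × (1 GeV in J)² = 8.13 × 10⁵ N.
Convert the energy scale: 74 MeV² = 7.40 × 10⁻⁵ GeV².
Result: 7.40 × 10⁻⁵ × 8.13 × 10⁵ = 60.1 N.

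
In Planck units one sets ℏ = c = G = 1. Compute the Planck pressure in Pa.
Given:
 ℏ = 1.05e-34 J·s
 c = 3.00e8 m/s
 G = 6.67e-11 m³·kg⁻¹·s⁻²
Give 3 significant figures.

4.68e113 Pa

p_P = c⁷/(ℏG²)
  = 2.19e59 / 4.67e-55
  = 4.68e113 Pa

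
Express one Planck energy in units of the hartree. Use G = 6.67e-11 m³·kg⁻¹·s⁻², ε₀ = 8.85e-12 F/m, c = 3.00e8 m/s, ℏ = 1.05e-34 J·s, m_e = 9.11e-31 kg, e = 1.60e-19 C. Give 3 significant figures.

4.47e26

Planck energy: E_P = √(ℏc⁵/G) = 1.96e9 J
hartree: E_h = m_e e⁴/(4πε₀ℏ)² = 4.38e-18 J
ratio = 1.96e9 / 4.38e-18 = 4.47e26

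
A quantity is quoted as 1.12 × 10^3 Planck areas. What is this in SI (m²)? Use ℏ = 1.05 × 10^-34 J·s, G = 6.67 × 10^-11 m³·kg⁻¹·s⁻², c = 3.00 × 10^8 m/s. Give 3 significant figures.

2.91 × 10^-67 m²

One Planck area: A_P = ℏG/c³ = 2.59 × 10^-70 m².
1.12 × 10^3 × 2.59 × 10^-70 m² = 2.91 × 10^-67 m²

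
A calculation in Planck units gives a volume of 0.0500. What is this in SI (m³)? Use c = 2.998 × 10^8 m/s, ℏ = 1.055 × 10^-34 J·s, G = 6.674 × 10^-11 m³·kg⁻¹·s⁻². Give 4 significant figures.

2.112 × 10^-106 m³

One Planck volume: V_P = (ℏG/c³)^(3/2) = 4.224 × 10^-105 m³.
0.0500 × 4.224 × 10^-105 m³ = 2.112 × 10^-106 m³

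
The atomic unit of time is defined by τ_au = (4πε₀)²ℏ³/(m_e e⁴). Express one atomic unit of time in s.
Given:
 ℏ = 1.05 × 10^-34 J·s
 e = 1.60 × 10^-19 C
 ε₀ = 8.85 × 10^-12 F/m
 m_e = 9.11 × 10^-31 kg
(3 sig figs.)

τ_au = (4πε₀)²ℏ³/(m_e e⁴)
E_h = 4.38 × 10^-18 J
ℏ/E_h = 2.40 × 10^-17 s

2.40 × 10^-17 s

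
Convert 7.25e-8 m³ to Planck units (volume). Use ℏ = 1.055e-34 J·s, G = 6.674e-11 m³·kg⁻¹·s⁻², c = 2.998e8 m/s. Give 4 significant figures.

Planck volume: V_P = (ℏG/c³)^(3/2) = 4.224e-105 m³.
7.25e-8 / 4.224e-105 = 1.716e97

1.716e97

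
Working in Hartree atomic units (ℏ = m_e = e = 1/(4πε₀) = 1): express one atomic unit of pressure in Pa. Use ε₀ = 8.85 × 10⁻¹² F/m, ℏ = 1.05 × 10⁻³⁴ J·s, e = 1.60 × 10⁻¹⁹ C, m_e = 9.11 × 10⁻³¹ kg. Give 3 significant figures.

The unique combination of the constants set to 1 with dimensions of pressure is P_au = E_h/a₀³ = m_e⁴e¹⁰/((4πε₀)⁵ℏ⁸).
E_h = 4.38 × 10⁻¹⁸ J
a₀ = 5.26 × 10⁻¹¹ m
E_h/a₀³ = 3.01 × 10¹³ Pa

3.01 × 10¹³ Pa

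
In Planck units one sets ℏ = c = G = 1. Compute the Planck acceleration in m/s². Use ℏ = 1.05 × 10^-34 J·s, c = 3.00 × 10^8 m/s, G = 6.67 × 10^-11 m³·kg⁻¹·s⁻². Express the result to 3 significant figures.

5.59 × 10^51 m/s²

a_P = √(c⁷/(ℏG))
  = √(3.12 × 10^103)
  = 5.59 × 10^51 m/s²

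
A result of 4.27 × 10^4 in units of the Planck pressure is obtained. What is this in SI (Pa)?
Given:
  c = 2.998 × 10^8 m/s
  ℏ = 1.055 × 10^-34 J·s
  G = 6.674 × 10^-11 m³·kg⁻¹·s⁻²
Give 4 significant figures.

1.978 × 10^118 Pa

One Planck pressure: p_P = c⁷/(ℏG²) = 4.632 × 10^113 Pa.
4.27 × 10^4 × 4.632 × 10^113 Pa = 1.978 × 10^118 Pa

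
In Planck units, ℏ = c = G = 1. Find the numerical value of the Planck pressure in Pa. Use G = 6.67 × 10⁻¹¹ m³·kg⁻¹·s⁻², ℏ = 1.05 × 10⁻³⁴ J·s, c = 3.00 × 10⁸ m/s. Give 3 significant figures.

From ℏ = c = G = 1 the pressure scale is p_P = c⁷/(ℏG²).
  = 2.19 × 10⁵⁹ / 4.67 × 10⁻⁵⁵
  = 4.68 × 10¹¹³ Pa

4.68 × 10¹¹³ Pa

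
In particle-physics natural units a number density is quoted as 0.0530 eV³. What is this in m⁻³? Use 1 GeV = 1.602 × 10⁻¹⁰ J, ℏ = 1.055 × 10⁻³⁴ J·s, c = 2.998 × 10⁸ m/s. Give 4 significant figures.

6.887 × 10¹⁸ m⁻³

Number density is [L]⁻³ = [E]³/(ℏc)³.
1 GeV³ → 1/(ℏc)³ × (1 GeV in J)³ = 1.299 × 10⁴⁷ m⁻³.
Convert the energy scale: 0.0530 eV³ = 5.30 × 10⁻²⁹ GeV³.
Result: 5.30 × 10⁻²⁹ × 1.299 × 10⁴⁷ = 6.887 × 10¹⁸ m⁻³.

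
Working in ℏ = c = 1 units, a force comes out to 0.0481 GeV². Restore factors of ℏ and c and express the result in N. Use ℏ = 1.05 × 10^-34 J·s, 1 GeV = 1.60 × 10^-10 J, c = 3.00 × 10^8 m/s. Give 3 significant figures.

3.91 × 10^4 N

Force is [E]/[L] = [E]²/(ℏc); restore (ℏc)⁻¹.
1 GeV² → 1/(ℏc) × (1 GeV in J)² = 8.13 × 10^5 N.
Result: 0.0481 × 8.13 × 10^5 = 3.91 × 10^4 N.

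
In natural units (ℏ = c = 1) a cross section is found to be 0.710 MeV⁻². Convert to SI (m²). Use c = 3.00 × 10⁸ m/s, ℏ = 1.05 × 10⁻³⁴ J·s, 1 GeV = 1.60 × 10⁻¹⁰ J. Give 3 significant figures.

Area is [L]² = [E]⁻²·(ℏc)²; restore (ℏc)².
1 GeV⁻² → (ℏc)² × (1 GeV in J)⁻² = 3.88 × 10⁻³² m².
Convert the energy scale: 0.710 MeV⁻² = 7.10 × 10⁵ GeV⁻².
Result: 7.10 × 10⁵ × 3.88 × 10⁻³² = 2.75 × 10⁻²⁶ m².

2.75 × 10⁻²⁶ m²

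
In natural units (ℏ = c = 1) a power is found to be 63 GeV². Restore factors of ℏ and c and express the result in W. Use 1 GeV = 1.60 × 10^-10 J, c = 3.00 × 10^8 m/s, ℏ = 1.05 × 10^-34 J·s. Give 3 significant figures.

1.54 × 10^16 W

Power is [E]/[T] = [E]²/ℏ.
1 GeV² → 1/ℏ × (1 GeV in J)² = 2.44 × 10^14 W.
Result: 63 × 2.44 × 10^14 = 1.54 × 10^16 W.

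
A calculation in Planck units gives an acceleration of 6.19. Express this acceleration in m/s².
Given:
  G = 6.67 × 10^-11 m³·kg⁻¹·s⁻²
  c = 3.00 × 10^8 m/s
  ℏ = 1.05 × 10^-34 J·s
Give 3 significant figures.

One Planck acceleration: a_P = √(c⁷/(ℏG)) = 5.59 × 10^51 m/s².
6.19 × 5.59 × 10^51 m/s² = 3.46 × 10^52 m/s²

3.46 × 10^52 m/s²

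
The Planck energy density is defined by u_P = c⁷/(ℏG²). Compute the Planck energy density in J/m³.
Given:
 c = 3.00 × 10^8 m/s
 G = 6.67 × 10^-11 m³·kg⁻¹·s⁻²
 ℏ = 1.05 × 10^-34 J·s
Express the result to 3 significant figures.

u_P = c⁷/(ℏG²)
  = 2.19 × 10^59 / 4.67 × 10^-55
  = 4.68 × 10^113 J/m³

4.68 × 10^113 J/m³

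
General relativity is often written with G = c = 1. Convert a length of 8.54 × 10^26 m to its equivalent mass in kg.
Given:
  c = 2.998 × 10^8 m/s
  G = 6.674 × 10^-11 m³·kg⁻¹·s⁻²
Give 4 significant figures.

1.150 × 10^54 kg

Length → mass via c²/G.
8.54 × 10^26 m × (c²/G) = 1.150 × 10^54 kg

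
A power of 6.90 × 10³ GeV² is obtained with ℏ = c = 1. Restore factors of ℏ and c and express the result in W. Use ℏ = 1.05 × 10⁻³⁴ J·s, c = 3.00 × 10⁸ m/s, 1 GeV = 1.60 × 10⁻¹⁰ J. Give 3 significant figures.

1.68 × 10¹⁸ W

Power is [E]/[T] = [E]²/ℏ.
1 GeV² → 1/ℏ × (1 GeV in J)² = 2.44 × 10¹⁴ W.
Result: 6.90 × 10³ × 2.44 × 10¹⁴ = 1.68 × 10¹⁸ W.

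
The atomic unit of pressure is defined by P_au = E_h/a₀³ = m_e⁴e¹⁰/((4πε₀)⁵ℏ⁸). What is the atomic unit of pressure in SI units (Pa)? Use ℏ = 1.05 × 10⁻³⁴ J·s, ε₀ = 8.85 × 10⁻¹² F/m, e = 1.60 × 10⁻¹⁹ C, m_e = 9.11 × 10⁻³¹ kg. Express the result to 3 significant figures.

3.01 × 10¹³ Pa

P_au = E_h/a₀³ = m_e⁴e¹⁰/((4πε₀)⁵ℏ⁸)
E_h = 4.38 × 10⁻¹⁸ J
a₀ = 5.26 × 10⁻¹¹ m
E_h/a₀³ = 3.01 × 10¹³ Pa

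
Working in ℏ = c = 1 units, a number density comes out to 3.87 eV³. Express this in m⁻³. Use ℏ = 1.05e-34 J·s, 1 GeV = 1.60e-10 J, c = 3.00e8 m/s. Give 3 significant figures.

Number density is [L]⁻³ = [E]³/(ℏc)³.
1 GeV³ → 1/(ℏc)³ × (1 GeV in J)³ = 1.31e47 m⁻³.
Convert the energy scale: 3.87 eV³ = 3.87e-27 GeV³.
Result: 3.87e-27 × 1.31e47 = 5.07e20 m⁻³.

5.07e20 m⁻³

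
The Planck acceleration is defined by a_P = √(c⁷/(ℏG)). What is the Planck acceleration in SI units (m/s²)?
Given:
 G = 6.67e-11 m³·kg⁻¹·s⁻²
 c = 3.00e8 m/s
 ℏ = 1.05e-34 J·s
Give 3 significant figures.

5.59e51 m/s²

a_P = √(c⁷/(ℏG))
  = √(3.12e103)
  = 5.59e51 m/s²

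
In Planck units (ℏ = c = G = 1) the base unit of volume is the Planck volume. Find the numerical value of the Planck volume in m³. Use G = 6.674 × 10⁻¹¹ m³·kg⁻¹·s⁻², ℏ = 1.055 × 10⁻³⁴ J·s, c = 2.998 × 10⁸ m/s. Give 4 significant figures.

4.224 × 10⁻¹⁰⁵ m³

V_P = (ℏG/c³)^(3/2)
  = √(1.784 × 10⁻²⁰⁹)
  = 4.224 × 10⁻¹⁰⁵ m³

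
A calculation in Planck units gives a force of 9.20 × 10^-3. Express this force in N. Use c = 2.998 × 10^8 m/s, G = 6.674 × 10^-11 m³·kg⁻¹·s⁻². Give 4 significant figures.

1.114 × 10^42 N

One Planck force: F_P = c⁴/G = 1.210 × 10^44 N.
9.20 × 10^-3 × 1.210 × 10^44 N = 1.114 × 10^42 N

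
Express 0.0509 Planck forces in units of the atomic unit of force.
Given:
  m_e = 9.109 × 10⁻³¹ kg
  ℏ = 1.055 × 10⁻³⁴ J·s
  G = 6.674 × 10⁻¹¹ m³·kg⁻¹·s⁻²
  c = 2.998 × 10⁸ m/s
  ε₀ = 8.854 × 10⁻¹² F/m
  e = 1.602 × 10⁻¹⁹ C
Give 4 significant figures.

7.495 × 10⁴⁹

Planck force: F_P = c⁴/G = 1.210 × 10⁴⁴ N
atomic unit of force: F_au = E_h/a₀ = m_e²e⁶/((4πε₀)³ℏ⁴) = 8.220 × 10⁻⁸ N
0.0509 × 1.210 × 10⁴⁴ / 8.220 × 10⁻⁸ = 7.495 × 10⁴⁹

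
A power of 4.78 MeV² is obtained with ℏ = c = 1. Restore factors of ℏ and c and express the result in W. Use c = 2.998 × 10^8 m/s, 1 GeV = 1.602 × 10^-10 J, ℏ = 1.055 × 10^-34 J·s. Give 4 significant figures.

Power is [E]/[T] = [E]²/ℏ.
1 GeV² → 1/ℏ × (1 GeV in J)² = 2.433 × 10^14 W.
Convert the energy scale: 4.78 MeV² = 4.78 × 10^-6 GeV².
Result: 4.78 × 10^-6 × 2.433 × 10^14 = 1.163 × 10^9 W.

1.163 × 10^9 W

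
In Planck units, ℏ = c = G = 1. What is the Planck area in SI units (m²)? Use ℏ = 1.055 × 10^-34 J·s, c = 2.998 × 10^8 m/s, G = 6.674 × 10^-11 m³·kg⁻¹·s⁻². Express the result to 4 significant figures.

2.613 × 10^-70 m²

Dimensional analysis gives A_P = ℏG/c³.
  = 7.041 × 10^-45 / 2.695 × 10^25
  = 2.613 × 10^-70 m²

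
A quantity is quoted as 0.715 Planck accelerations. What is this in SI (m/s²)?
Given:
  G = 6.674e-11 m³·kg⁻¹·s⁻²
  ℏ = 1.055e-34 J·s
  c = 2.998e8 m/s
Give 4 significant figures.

3.976e51 m/s²

One Planck acceleration: a_P = √(c⁷/(ℏG)) = 5.560e51 m/s².
0.715 × 5.560e51 m/s² = 3.976e51 m/s²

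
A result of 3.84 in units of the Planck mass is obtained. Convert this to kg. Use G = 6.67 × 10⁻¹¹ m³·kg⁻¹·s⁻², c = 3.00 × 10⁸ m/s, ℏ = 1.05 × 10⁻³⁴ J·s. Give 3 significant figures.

8.34 × 10⁻⁸ kg

One Planck mass: m_P = √(ℏc/G) = 2.17 × 10⁻⁸ kg.
3.84 × 2.17 × 10⁻⁸ kg = 8.34 × 10⁻⁸ kg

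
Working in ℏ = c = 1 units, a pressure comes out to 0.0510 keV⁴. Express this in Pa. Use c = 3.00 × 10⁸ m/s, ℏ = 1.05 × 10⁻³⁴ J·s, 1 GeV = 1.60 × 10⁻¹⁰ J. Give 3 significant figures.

Pressure is [E]/[L]³ = [E]⁴/(ℏc)³.
1 GeV⁴ → 1/(ℏc)³ × (1 GeV in J)⁴ = 2.10 × 10³⁷ Pa.
Convert the energy scale: 0.0510 keV⁴ = 5.10 × 10⁻²⁶ GeV⁴.
Result: 5.10 × 10⁻²⁶ × 2.10 × 10³⁷ = 1.07 × 10¹² Pa.

1.07 × 10¹² Pa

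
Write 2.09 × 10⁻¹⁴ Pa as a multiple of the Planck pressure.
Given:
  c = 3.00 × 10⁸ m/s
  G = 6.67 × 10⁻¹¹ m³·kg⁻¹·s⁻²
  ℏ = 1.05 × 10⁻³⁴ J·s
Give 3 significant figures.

4.46 × 10⁻¹²⁸

Planck pressure: p_P = c⁷/(ℏG²) = 4.68 × 10¹¹³ Pa.
2.09 × 10⁻¹⁴ / 4.68 × 10¹¹³ = 4.46 × 10⁻¹²⁸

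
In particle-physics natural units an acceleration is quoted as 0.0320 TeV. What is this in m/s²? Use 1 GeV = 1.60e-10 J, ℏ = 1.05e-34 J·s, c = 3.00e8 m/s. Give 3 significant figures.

1.46e34 m/s²

Acceleration is [L]/[T]² = c·[E]/ℏ.
1 GeV → c/ℏ × (1 GeV in J) = 4.57e32 m/s².
Convert the energy scale: 0.0320 TeV = 32 GeV.
Result: 32 × 4.57e32 = 1.46e34 m/s².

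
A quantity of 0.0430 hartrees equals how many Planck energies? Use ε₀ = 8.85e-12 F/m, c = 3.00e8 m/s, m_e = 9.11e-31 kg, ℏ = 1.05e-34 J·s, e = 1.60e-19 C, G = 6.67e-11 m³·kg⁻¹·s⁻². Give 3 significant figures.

9.63e-29

hartree: E_h = m_e e⁴/(4πε₀ℏ)² = 4.38e-18 J
Planck energy: E_P = √(ℏc⁵/G) = 1.96e9 J
0.0430 × 4.38e-18 / 1.96e9 = 9.63e-29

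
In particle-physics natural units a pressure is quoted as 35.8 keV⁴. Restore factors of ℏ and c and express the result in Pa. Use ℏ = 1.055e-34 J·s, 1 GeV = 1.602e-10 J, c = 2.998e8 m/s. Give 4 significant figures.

7.452e14 Pa

Pressure is [E]/[L]³ = [E]⁴/(ℏc)³.
1 GeV⁴ → 1/(ℏc)³ × (1 GeV in J)⁴ = 2.082e37 Pa.
Convert the energy scale: 35.8 keV⁴ = 3.58e-23 GeV⁴.
Result: 3.58e-23 × 2.082e37 = 7.452e14 Pa.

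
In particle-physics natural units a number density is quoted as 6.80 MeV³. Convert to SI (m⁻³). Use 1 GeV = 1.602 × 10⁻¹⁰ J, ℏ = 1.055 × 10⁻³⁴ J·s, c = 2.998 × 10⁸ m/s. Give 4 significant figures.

8.836 × 10³⁸ m⁻³

Number density is [L]⁻³ = [E]³/(ℏc)³.
1 GeV³ → 1/(ℏc)³ × (1 GeV in J)³ = 1.299 × 10⁴⁷ m⁻³.
Convert the energy scale: 6.80 MeV³ = 6.80 × 10⁻⁹ GeV³.
Result: 6.80 × 10⁻⁹ × 1.299 × 10⁴⁷ = 8.836 × 10³⁸ m⁻³.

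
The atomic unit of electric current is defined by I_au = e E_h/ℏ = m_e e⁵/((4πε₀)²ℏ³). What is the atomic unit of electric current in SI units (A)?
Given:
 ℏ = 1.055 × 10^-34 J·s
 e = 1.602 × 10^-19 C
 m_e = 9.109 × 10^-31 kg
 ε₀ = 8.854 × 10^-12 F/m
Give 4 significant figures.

I_au = e E_h/ℏ = m_e e⁵/((4πε₀)²ℏ³)
E_h = 4.354 × 10^-18 J
e·E_h/ℏ = 6.612 × 10^-3 A

6.612 × 10^-3 A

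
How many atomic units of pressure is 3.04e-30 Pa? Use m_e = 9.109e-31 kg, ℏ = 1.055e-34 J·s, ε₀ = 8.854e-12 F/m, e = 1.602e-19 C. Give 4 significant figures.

atomic unit of pressure: P_au = E_h/a₀³ = m_e⁴e¹⁰/((4πε₀)⁵ℏ⁸) = 2.929e13 Pa.
3.04e-30 / 2.929e13 = 1.038e-43

1.038e-43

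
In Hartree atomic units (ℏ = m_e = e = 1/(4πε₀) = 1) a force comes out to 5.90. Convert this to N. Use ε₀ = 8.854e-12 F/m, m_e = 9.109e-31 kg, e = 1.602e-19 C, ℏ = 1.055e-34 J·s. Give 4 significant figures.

4.850e-7 N

One atomic unit of force: F_au = E_h/a₀ = m_e²e⁶/((4πε₀)³ℏ⁴) = 8.220e-8 N.
5.90 × 8.220e-8 N = 4.850e-7 N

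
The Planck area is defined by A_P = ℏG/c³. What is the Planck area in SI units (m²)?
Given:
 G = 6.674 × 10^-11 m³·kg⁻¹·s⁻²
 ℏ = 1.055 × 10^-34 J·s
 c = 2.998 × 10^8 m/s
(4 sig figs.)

A_P = ℏG/c³
  = 7.041 × 10^-45 / 2.695 × 10^25
  = 2.613 × 10^-70 m²

2.613 × 10^-70 m²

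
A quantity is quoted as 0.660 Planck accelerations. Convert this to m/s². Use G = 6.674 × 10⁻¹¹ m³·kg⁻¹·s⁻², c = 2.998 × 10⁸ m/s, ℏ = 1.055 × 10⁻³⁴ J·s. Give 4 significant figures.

3.670 × 10⁵¹ m/s²

One Planck acceleration: a_P = √(c⁷/(ℏG)) = 5.560 × 10⁵¹ m/s².
0.660 × 5.560 × 10⁵¹ m/s² = 3.670 × 10⁵¹ m/s²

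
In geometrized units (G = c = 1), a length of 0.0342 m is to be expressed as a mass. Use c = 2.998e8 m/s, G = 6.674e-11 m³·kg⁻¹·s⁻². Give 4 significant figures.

4.606e25 kg

Length → mass via c²/G.
0.0342 m × (c²/G) = 4.606e25 kg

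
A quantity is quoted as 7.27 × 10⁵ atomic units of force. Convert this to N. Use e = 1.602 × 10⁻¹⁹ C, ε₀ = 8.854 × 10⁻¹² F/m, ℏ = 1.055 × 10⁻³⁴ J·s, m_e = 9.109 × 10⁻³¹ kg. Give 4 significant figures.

0.05976 N

One atomic unit of force: F_au = E_h/a₀ = m_e²e⁶/((4πε₀)³ℏ⁴) = 8.220 × 10⁻⁸ N.
7.27 × 10⁵ × 8.220 × 10⁻⁸ N = 0.05976 N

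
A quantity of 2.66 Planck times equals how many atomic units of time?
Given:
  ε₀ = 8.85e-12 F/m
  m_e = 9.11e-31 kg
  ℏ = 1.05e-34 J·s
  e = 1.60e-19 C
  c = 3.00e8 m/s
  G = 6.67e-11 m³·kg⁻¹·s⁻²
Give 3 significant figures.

5.95e-27

Planck time: t_P = √(ℏG/c⁵) = 5.37e-44 s
atomic unit of time: τ_au = (4πε₀)²ℏ³/(m_e e⁴) = 2.40e-17 s
2.66 × 5.37e-44 / 2.40e-17 = 5.95e-27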